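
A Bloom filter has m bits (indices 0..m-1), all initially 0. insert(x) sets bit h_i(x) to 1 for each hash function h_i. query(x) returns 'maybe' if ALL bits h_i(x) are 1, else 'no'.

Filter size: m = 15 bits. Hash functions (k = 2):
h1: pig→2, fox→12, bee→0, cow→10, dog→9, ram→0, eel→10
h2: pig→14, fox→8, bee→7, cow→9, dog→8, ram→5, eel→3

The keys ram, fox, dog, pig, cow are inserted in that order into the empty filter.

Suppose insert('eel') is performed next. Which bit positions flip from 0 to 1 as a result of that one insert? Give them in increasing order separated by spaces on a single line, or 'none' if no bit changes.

Start: bits=000000000000000
After insert 'ram': sets bits 0 5 -> bits=100001000000000
After insert 'fox': sets bits 8 12 -> bits=100001001000100
After insert 'dog': sets bits 8 9 -> bits=100001001100100
After insert 'pig': sets bits 2 14 -> bits=101001001100101
After insert 'cow': sets bits 9 10 -> bits=101001001110101
insert 'eel' would touch bits 3 10; currently bit3=0, bit10=1
Bits that are 0 among those (would change 0->1): 3

Answer: 3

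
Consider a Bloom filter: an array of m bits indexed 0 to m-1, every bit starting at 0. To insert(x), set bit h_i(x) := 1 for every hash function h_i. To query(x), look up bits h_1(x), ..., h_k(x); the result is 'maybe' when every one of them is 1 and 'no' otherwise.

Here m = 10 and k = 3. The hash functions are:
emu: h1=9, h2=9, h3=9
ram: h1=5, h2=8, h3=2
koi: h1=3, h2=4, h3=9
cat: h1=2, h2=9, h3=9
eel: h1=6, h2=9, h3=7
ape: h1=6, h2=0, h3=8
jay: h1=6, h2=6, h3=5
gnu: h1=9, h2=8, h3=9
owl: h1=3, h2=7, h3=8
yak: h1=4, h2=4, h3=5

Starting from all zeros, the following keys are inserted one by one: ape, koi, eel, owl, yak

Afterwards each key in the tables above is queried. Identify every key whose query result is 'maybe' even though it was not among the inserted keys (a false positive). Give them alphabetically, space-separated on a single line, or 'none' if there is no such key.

Answer: emu gnu jay

Derivation:
Start: bits=0000000000
After insert 'ape': sets bits 0 6 8 -> bits=1000001010
After insert 'koi': sets bits 3 4 9 -> bits=1001101011
After insert 'eel': sets bits 6 7 9 -> bits=1001101111
After insert 'owl': sets bits 3 7 8 -> bits=1001101111
After insert 'yak': sets bits 4 5 -> bits=1001111111
Not inserted: cat emu gnu jay ram — query each against bits=1001111111:
query cat: checks bit2=0, bit9=1 (has a 0) -> no => not a false positive
query emu: checks bit9=1 (all 1) -> maybe => FALSE POSITIVE
query gnu: checks bit8=1, bit9=1 (all 1) -> maybe => FALSE POSITIVE
query jay: checks bit5=1, bit6=1 (all 1) -> maybe => FALSE POSITIVE
query ram: checks bit2=0, bit5=1, bit8=1 (has a 0) -> no => not a false positive
False positives (alphabetical): emu gnu jay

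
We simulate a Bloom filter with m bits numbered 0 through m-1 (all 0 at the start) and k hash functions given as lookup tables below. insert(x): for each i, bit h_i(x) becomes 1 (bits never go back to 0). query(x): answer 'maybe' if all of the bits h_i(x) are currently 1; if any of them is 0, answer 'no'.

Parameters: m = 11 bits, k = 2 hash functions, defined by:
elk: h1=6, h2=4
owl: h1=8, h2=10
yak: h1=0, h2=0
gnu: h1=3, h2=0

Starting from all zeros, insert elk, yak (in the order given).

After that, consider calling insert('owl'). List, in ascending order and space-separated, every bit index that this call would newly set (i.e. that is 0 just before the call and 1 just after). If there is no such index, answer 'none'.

Start: bits=00000000000
After insert 'elk': sets bits 4 6 -> bits=00001010000
After insert 'yak': sets bits 0 -> bits=10001010000
insert 'owl' would touch bits 8 10; currently bit8=0, bit10=0
Bits that are 0 among those (would change 0->1): 8 10

Answer: 8 10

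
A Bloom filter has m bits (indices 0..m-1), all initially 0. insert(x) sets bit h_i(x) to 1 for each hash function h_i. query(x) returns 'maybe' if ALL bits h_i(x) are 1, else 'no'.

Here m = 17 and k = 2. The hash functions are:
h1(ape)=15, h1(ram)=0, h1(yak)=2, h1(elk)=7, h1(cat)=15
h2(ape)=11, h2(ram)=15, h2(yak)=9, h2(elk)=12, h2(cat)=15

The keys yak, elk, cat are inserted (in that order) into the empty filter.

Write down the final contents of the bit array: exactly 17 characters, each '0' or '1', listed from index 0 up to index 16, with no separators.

Answer: 00100001010010010

Derivation:
Start: bits=00000000000000000
After insert 'yak': sets bits 2 9 -> bits=00100000010000000
After insert 'elk': sets bits 7 12 -> bits=00100001010010000
After insert 'cat': sets bits 15 -> bits=00100001010010010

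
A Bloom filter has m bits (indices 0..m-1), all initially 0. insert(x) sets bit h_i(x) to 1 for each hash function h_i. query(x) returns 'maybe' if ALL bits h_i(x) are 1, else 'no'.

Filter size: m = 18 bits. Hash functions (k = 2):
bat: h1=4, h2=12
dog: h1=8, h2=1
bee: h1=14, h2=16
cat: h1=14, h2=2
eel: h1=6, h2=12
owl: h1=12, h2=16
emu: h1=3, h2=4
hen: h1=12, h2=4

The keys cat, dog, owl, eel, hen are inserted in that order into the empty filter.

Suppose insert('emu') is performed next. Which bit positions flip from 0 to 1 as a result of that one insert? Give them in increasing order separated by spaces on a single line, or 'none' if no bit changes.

Answer: 3

Derivation:
Start: bits=000000000000000000
After insert 'cat': sets bits 2 14 -> bits=001000000000001000
After insert 'dog': sets bits 1 8 -> bits=011000001000001000
After insert 'owl': sets bits 12 16 -> bits=011000001000101010
After insert 'eel': sets bits 6 12 -> bits=011000101000101010
After insert 'hen': sets bits 4 12 -> bits=011010101000101010
insert 'emu' would touch bits 3 4; currently bit3=0, bit4=1
Bits that are 0 among those (would change 0->1): 3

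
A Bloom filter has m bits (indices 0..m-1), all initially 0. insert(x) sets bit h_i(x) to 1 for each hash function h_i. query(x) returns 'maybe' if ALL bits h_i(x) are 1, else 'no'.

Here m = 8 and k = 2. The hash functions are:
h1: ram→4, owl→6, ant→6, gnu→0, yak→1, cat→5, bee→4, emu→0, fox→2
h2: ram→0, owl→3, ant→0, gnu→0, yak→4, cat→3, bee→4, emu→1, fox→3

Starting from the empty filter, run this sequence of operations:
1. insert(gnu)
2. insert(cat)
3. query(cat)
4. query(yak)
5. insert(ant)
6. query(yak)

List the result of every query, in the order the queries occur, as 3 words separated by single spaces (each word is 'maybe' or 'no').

Answer: maybe no no

Derivation:
Start: bits=00000000
Op 1: insert gnu -> sets bits 0 -> bits=10000000
Op 2: insert cat -> sets bits 3 5 -> bits=10010100
Op 3: query cat -> checks bit3=1, bit5=1 (all 1) -> maybe
Op 4: query yak -> checks bit1=0, bit4=0 (has a 0) -> no
Op 5: insert ant -> sets bits 0 6 -> bits=10010110
Op 6: query yak -> checks bit1=0, bit4=0 (has a 0) -> no
Query results in order: maybe no no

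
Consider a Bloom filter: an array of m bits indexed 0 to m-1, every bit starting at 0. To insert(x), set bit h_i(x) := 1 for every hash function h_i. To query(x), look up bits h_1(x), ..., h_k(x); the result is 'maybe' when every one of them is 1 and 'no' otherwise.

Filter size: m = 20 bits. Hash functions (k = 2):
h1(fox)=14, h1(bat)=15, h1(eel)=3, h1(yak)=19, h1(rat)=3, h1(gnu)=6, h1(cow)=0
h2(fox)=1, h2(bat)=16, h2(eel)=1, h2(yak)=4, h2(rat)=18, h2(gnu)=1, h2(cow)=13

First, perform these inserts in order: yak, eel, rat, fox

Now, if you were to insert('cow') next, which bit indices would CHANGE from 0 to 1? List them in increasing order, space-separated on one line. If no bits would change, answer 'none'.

Answer: 0 13

Derivation:
Start: bits=00000000000000000000
After insert 'yak': sets bits 4 19 -> bits=00001000000000000001
After insert 'eel': sets bits 1 3 -> bits=01011000000000000001
After insert 'rat': sets bits 3 18 -> bits=01011000000000000011
After insert 'fox': sets bits 1 14 -> bits=01011000000000100011
insert 'cow' would touch bits 0 13; currently bit0=0, bit13=0
Bits that are 0 among those (would change 0->1): 0 13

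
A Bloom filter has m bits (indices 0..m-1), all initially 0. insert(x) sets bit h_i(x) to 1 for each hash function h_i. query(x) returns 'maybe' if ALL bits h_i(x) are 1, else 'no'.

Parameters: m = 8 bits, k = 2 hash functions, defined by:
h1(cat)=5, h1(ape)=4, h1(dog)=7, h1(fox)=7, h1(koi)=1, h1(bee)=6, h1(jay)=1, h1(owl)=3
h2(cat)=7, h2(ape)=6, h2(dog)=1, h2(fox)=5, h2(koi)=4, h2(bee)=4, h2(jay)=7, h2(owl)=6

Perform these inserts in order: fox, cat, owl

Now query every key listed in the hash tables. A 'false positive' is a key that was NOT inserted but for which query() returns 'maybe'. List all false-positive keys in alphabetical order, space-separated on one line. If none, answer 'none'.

Start: bits=00000000
After insert 'fox': sets bits 5 7 -> bits=00000101
After insert 'cat': sets bits 5 7 -> bits=00000101
After insert 'owl': sets bits 3 6 -> bits=00010111
Not inserted: ape bee dog jay koi — query each against bits=00010111:
query ape: checks bit4=0, bit6=1 (has a 0) -> no => not a false positive
query bee: checks bit4=0, bit6=1 (has a 0) -> no => not a false positive
query dog: checks bit1=0, bit7=1 (has a 0) -> no => not a false positive
query jay: checks bit1=0, bit7=1 (has a 0) -> no => not a false positive
query koi: checks bit1=0, bit4=0 (has a 0) -> no => not a false positive
False positives (alphabetical): none

Answer: none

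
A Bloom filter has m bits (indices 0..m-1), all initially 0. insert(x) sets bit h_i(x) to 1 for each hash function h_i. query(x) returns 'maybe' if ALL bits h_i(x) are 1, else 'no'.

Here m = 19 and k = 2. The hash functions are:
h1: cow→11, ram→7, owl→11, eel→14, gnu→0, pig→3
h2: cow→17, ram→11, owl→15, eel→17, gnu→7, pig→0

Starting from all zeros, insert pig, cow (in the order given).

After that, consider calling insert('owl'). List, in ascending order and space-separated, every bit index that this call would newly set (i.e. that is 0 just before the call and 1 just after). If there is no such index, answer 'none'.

Start: bits=0000000000000000000
After insert 'pig': sets bits 0 3 -> bits=1001000000000000000
After insert 'cow': sets bits 11 17 -> bits=1001000000010000010
insert 'owl' would touch bits 11 15; currently bit11=1, bit15=0
Bits that are 0 among those (would change 0->1): 15

Answer: 15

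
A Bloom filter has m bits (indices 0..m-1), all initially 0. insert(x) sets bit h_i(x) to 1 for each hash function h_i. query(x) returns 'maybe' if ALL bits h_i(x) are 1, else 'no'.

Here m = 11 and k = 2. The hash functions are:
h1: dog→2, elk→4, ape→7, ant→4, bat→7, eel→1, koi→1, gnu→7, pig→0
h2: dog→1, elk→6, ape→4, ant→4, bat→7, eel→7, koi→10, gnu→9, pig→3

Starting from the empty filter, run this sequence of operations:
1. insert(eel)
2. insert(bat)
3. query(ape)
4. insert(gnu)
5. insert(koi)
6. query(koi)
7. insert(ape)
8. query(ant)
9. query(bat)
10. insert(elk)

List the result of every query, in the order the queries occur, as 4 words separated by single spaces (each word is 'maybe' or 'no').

Answer: no maybe maybe maybe

Derivation:
Start: bits=00000000000
Op 1: insert eel -> sets bits 1 7 -> bits=01000001000
Op 2: insert bat -> sets bits 7 -> bits=01000001000
Op 3: query ape -> checks bit4=0, bit7=1 (has a 0) -> no
Op 4: insert gnu -> sets bits 7 9 -> bits=01000001010
Op 5: insert koi -> sets bits 1 10 -> bits=01000001011
Op 6: query koi -> checks bit1=1, bit10=1 (all 1) -> maybe
Op 7: insert ape -> sets bits 4 7 -> bits=01001001011
Op 8: query ant -> checks bit4=1 (all 1) -> maybe
Op 9: query bat -> checks bit7=1 (all 1) -> maybe
Op 10: insert elk -> sets bits 4 6 -> bits=01001011011
Query results in order: no maybe maybe maybe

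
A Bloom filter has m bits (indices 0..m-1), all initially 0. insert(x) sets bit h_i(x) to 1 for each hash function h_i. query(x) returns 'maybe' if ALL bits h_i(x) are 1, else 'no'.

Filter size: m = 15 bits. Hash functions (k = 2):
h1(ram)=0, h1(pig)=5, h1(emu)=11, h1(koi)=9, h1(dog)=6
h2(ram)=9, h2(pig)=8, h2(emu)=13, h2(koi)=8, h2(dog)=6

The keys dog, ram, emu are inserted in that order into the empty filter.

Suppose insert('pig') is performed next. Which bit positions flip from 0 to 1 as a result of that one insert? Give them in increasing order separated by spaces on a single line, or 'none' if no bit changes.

Start: bits=000000000000000
After insert 'dog': sets bits 6 -> bits=000000100000000
After insert 'ram': sets bits 0 9 -> bits=100000100100000
After insert 'emu': sets bits 11 13 -> bits=100000100101010
insert 'pig' would touch bits 5 8; currently bit5=0, bit8=0
Bits that are 0 among those (would change 0->1): 5 8

Answer: 5 8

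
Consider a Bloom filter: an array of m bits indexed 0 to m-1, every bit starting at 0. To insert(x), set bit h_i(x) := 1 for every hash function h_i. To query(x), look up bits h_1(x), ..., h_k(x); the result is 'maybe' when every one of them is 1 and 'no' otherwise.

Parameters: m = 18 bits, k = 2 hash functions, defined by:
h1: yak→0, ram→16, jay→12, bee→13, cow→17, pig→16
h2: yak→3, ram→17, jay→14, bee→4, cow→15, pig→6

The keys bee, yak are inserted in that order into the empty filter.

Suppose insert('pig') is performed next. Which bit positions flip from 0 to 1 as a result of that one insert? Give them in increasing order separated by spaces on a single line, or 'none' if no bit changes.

Start: bits=000000000000000000
After insert 'bee': sets bits 4 13 -> bits=000010000000010000
After insert 'yak': sets bits 0 3 -> bits=100110000000010000
insert 'pig' would touch bits 6 16; currently bit6=0, bit16=0
Bits that are 0 among those (would change 0->1): 6 16

Answer: 6 16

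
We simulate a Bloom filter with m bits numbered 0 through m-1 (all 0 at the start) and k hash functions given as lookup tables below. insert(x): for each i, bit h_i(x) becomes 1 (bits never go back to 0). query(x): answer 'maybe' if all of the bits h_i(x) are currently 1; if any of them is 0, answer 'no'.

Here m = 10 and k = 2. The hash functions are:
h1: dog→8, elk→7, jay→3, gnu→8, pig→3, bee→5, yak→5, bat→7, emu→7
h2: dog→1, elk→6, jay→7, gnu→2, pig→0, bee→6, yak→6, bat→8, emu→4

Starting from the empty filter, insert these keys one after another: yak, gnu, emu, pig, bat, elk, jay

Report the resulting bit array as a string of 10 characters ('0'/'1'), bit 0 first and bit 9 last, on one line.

Answer: 1011111110

Derivation:
Start: bits=0000000000
After insert 'yak': sets bits 5 6 -> bits=0000011000
After insert 'gnu': sets bits 2 8 -> bits=0010011010
After insert 'emu': sets bits 4 7 -> bits=0010111110
After insert 'pig': sets bits 0 3 -> bits=1011111110
After insert 'bat': sets bits 7 8 -> bits=1011111110
After insert 'elk': sets bits 6 7 -> bits=1011111110
After insert 'jay': sets bits 3 7 -> bits=1011111110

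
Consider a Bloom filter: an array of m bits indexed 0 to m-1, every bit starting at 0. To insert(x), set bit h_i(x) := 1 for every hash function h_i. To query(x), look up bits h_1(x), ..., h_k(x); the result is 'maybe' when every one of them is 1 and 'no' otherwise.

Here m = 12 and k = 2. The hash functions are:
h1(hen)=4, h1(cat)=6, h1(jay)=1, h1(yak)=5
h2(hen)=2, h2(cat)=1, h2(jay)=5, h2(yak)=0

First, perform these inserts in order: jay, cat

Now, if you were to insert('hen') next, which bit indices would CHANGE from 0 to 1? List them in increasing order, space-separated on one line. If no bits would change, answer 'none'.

Answer: 2 4

Derivation:
Start: bits=000000000000
After insert 'jay': sets bits 1 5 -> bits=010001000000
After insert 'cat': sets bits 1 6 -> bits=010001100000
insert 'hen' would touch bits 2 4; currently bit2=0, bit4=0
Bits that are 0 among those (would change 0->1): 2 4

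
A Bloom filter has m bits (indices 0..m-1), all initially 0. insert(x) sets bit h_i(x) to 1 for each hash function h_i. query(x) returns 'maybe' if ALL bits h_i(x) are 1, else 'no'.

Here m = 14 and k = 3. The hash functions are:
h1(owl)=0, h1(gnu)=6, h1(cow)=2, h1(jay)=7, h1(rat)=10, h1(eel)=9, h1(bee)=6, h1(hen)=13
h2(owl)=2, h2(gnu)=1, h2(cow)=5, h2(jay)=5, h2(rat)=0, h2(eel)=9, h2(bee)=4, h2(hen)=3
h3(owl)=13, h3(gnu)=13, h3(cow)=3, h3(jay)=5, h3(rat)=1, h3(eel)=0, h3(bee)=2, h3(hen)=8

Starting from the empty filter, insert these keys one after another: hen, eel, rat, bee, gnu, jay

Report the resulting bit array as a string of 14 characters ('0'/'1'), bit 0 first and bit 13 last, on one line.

Start: bits=00000000000000
After insert 'hen': sets bits 3 8 13 -> bits=00010000100001
After insert 'eel': sets bits 0 9 -> bits=10010000110001
After insert 'rat': sets bits 0 1 10 -> bits=11010000111001
After insert 'bee': sets bits 2 4 6 -> bits=11111010111001
After insert 'gnu': sets bits 1 6 13 -> bits=11111010111001
After insert 'jay': sets bits 5 7 -> bits=11111111111001

Answer: 11111111111001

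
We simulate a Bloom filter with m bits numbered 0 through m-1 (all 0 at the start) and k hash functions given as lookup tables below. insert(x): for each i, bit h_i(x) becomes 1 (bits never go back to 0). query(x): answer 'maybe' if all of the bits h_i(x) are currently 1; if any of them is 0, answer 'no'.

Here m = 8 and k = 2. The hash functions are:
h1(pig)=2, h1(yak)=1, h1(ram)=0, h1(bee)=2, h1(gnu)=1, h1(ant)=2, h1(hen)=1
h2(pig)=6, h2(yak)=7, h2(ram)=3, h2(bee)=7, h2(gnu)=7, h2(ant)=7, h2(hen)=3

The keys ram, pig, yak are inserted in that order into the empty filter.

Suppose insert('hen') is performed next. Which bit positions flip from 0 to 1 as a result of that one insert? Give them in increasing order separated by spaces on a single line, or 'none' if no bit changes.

Answer: none

Derivation:
Start: bits=00000000
After insert 'ram': sets bits 0 3 -> bits=10010000
After insert 'pig': sets bits 2 6 -> bits=10110010
After insert 'yak': sets bits 1 7 -> bits=11110011
insert 'hen' would touch bits 1 3; currently bit1=1, bit3=1
Bits that are 0 among those (would change 0->1): none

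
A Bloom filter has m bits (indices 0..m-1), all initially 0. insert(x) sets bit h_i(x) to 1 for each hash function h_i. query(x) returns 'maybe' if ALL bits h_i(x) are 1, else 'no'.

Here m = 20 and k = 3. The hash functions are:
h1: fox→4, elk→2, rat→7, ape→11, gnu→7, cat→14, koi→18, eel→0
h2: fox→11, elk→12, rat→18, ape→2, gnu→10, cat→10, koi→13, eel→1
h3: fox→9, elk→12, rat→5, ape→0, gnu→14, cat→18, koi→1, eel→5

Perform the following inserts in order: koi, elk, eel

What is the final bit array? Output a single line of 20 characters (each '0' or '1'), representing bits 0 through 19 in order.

Answer: 11100100000011000010

Derivation:
Start: bits=00000000000000000000
After insert 'koi': sets bits 1 13 18 -> bits=01000000000001000010
After insert 'elk': sets bits 2 12 -> bits=01100000000011000010
After insert 'eel': sets bits 0 1 5 -> bits=11100100000011000010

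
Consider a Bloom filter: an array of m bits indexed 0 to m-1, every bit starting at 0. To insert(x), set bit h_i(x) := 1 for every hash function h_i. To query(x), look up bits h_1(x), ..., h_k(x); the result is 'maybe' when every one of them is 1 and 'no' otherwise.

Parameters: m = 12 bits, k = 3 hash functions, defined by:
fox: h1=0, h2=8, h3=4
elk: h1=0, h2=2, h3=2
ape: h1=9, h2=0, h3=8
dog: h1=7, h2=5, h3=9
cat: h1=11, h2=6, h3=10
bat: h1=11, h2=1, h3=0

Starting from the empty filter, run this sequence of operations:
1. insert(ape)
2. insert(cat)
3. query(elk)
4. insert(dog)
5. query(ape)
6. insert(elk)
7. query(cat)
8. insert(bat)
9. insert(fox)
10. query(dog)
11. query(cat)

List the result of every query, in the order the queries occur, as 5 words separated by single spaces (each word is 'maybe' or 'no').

Start: bits=000000000000
Op 1: insert ape -> sets bits 0 8 9 -> bits=100000001100
Op 2: insert cat -> sets bits 6 10 11 -> bits=100000101111
Op 3: query elk -> checks bit0=1, bit2=0 (has a 0) -> no
Op 4: insert dog -> sets bits 5 7 9 -> bits=100001111111
Op 5: query ape -> checks bit0=1, bit8=1, bit9=1 (all 1) -> maybe
Op 6: insert elk -> sets bits 0 2 -> bits=101001111111
Op 7: query cat -> checks bit6=1, bit10=1, bit11=1 (all 1) -> maybe
Op 8: insert bat -> sets bits 0 1 11 -> bits=111001111111
Op 9: insert fox -> sets bits 0 4 8 -> bits=111011111111
Op 10: query dog -> checks bit5=1, bit7=1, bit9=1 (all 1) -> maybe
Op 11: query cat -> checks bit6=1, bit10=1, bit11=1 (all 1) -> maybe
Query results in order: no maybe maybe maybe maybe

Answer: no maybe maybe maybe maybe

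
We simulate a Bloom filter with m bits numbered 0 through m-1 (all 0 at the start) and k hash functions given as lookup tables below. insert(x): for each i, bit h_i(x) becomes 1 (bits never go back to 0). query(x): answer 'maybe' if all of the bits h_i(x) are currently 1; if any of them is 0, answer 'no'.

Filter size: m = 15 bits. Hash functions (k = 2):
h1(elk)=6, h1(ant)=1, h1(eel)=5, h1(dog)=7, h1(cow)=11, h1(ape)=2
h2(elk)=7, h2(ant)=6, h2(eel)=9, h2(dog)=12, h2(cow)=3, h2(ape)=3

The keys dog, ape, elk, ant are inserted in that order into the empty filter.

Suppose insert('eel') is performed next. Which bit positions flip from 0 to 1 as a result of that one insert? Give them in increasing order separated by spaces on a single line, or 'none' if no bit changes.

Start: bits=000000000000000
After insert 'dog': sets bits 7 12 -> bits=000000010000100
After insert 'ape': sets bits 2 3 -> bits=001100010000100
After insert 'elk': sets bits 6 7 -> bits=001100110000100
After insert 'ant': sets bits 1 6 -> bits=011100110000100
insert 'eel' would touch bits 5 9; currently bit5=0, bit9=0
Bits that are 0 among those (would change 0->1): 5 9

Answer: 5 9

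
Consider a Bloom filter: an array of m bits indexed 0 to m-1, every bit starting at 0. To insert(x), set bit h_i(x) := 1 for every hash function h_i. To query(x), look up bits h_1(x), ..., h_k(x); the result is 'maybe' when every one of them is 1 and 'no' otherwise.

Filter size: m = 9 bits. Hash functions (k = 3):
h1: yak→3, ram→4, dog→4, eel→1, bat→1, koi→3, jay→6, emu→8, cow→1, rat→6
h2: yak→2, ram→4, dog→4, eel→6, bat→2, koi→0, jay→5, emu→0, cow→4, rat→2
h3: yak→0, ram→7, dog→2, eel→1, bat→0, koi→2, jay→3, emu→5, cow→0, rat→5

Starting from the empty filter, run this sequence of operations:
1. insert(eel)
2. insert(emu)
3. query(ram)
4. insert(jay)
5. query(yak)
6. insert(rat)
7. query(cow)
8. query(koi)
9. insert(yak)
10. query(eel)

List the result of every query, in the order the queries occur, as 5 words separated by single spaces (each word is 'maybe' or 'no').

Answer: no no no maybe maybe

Derivation:
Start: bits=000000000
Op 1: insert eel -> sets bits 1 6 -> bits=010000100
Op 2: insert emu -> sets bits 0 5 8 -> bits=110001101
Op 3: query ram -> checks bit4=0, bit7=0 (has a 0) -> no
Op 4: insert jay -> sets bits 3 5 6 -> bits=110101101
Op 5: query yak -> checks bit0=1, bit2=0, bit3=1 (has a 0) -> no
Op 6: insert rat -> sets bits 2 5 6 -> bits=111101101
Op 7: query cow -> checks bit0=1, bit1=1, bit4=0 (has a 0) -> no
Op 8: query koi -> checks bit0=1, bit2=1, bit3=1 (all 1) -> maybe
Op 9: insert yak -> sets bits 0 2 3 -> bits=111101101
Op 10: query eel -> checks bit1=1, bit6=1 (all 1) -> maybe
Query results in order: no no no maybe maybe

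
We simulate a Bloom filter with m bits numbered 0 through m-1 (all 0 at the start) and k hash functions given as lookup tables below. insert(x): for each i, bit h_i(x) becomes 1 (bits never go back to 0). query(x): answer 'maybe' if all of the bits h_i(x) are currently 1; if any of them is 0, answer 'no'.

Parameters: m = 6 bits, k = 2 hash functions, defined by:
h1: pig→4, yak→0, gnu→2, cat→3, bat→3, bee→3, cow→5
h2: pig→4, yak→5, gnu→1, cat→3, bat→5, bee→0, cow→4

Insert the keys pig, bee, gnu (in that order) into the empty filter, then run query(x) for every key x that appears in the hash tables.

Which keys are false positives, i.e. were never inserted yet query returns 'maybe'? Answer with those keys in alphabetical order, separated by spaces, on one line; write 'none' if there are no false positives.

Start: bits=000000
After insert 'pig': sets bits 4 -> bits=000010
After insert 'bee': sets bits 0 3 -> bits=100110
After insert 'gnu': sets bits 1 2 -> bits=111110
Not inserted: bat cat cow yak — query each against bits=111110:
query bat: checks bit3=1, bit5=0 (has a 0) -> no => not a false positive
query cat: checks bit3=1 (all 1) -> maybe => FALSE POSITIVE
query cow: checks bit4=1, bit5=0 (has a 0) -> no => not a false positive
query yak: checks bit0=1, bit5=0 (has a 0) -> no => not a false positive
False positives (alphabetical): cat

Answer: cat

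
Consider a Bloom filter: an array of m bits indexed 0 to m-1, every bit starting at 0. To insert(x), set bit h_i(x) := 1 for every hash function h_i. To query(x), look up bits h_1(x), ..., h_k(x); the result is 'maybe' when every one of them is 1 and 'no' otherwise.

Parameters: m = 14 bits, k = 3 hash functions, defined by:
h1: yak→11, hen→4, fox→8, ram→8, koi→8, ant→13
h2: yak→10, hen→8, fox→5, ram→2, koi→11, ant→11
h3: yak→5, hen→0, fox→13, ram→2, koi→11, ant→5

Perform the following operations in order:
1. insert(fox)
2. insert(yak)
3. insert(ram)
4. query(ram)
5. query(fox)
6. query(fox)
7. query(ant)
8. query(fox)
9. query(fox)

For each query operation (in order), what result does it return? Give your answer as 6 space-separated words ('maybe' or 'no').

Answer: maybe maybe maybe maybe maybe maybe

Derivation:
Start: bits=00000000000000
Op 1: insert fox -> sets bits 5 8 13 -> bits=00000100100001
Op 2: insert yak -> sets bits 5 10 11 -> bits=00000100101101
Op 3: insert ram -> sets bits 2 8 -> bits=00100100101101
Op 4: query ram -> checks bit2=1, bit8=1 (all 1) -> maybe
Op 5: query fox -> checks bit5=1, bit8=1, bit13=1 (all 1) -> maybe
Op 6: query fox -> checks bit5=1, bit8=1, bit13=1 (all 1) -> maybe
Op 7: query ant -> checks bit5=1, bit11=1, bit13=1 (all 1) -> maybe
Op 8: query fox -> checks bit5=1, bit8=1, bit13=1 (all 1) -> maybe
Op 9: query fox -> checks bit5=1, bit8=1, bit13=1 (all 1) -> maybe
Query results in order: maybe maybe maybe maybe maybe maybe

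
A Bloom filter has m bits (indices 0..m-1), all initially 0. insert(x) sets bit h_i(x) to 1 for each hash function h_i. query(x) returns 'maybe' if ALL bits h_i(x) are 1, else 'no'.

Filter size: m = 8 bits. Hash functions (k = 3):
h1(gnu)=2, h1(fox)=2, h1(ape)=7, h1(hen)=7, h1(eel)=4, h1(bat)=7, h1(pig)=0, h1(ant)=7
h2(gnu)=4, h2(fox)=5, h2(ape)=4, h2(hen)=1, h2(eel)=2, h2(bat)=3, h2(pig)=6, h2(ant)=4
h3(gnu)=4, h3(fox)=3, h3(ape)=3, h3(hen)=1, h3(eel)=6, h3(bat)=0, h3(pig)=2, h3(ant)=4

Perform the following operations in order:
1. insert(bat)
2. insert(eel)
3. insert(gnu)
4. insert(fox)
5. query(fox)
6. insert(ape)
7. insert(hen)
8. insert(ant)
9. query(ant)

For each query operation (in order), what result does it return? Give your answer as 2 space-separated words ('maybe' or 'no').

Answer: maybe maybe

Derivation:
Start: bits=00000000
Op 1: insert bat -> sets bits 0 3 7 -> bits=10010001
Op 2: insert eel -> sets bits 2 4 6 -> bits=10111011
Op 3: insert gnu -> sets bits 2 4 -> bits=10111011
Op 4: insert fox -> sets bits 2 3 5 -> bits=10111111
Op 5: query fox -> checks bit2=1, bit3=1, bit5=1 (all 1) -> maybe
Op 6: insert ape -> sets bits 3 4 7 -> bits=10111111
Op 7: insert hen -> sets bits 1 7 -> bits=11111111
Op 8: insert ant -> sets bits 4 7 -> bits=11111111
Op 9: query ant -> checks bit4=1, bit7=1 (all 1) -> maybe
Query results in order: maybe maybe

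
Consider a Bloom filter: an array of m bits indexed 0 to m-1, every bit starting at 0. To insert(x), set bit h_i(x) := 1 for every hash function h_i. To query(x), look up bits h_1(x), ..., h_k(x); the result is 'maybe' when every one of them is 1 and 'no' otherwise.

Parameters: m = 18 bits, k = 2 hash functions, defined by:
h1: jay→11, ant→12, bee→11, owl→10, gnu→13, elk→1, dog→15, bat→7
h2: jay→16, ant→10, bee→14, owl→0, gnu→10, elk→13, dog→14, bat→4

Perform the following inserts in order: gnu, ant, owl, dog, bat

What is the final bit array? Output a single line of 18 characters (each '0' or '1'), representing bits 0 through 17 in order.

Start: bits=000000000000000000
After insert 'gnu': sets bits 10 13 -> bits=000000000010010000
After insert 'ant': sets bits 10 12 -> bits=000000000010110000
After insert 'owl': sets bits 0 10 -> bits=100000000010110000
After insert 'dog': sets bits 14 15 -> bits=100000000010111100
After insert 'bat': sets bits 4 7 -> bits=100010010010111100

Answer: 100010010010111100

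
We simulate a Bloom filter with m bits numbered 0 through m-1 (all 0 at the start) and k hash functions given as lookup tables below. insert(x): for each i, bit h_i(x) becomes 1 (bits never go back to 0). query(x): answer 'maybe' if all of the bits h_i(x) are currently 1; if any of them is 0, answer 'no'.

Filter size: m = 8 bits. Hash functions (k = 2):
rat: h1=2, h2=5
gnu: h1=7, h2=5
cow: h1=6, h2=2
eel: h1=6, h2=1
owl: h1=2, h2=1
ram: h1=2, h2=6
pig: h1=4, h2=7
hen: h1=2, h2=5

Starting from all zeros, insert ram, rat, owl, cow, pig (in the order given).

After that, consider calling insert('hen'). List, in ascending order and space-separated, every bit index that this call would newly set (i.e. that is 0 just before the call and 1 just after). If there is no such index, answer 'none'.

Start: bits=00000000
After insert 'ram': sets bits 2 6 -> bits=00100010
After insert 'rat': sets bits 2 5 -> bits=00100110
After insert 'owl': sets bits 1 2 -> bits=01100110
After insert 'cow': sets bits 2 6 -> bits=01100110
After insert 'pig': sets bits 4 7 -> bits=01101111
insert 'hen' would touch bits 2 5; currently bit2=1, bit5=1
Bits that are 0 among those (would change 0->1): none

Answer: none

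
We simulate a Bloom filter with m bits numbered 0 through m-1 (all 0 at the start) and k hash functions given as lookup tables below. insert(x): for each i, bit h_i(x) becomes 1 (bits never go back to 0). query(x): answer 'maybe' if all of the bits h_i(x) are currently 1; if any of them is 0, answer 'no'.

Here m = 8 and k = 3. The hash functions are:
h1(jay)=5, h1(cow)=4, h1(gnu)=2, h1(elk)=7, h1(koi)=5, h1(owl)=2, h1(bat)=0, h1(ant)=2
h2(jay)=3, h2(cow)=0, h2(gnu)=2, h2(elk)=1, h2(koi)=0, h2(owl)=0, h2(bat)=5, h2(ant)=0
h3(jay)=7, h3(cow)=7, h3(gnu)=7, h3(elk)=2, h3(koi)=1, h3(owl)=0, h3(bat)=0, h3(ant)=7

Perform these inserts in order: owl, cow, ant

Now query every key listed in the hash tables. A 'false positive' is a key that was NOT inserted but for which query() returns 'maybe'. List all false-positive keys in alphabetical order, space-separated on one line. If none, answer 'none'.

Start: bits=00000000
After insert 'owl': sets bits 0 2 -> bits=10100000
After insert 'cow': sets bits 0 4 7 -> bits=10101001
After insert 'ant': sets bits 0 2 7 -> bits=10101001
Not inserted: bat elk gnu jay koi — query each against bits=10101001:
query bat: checks bit0=1, bit5=0 (has a 0) -> no => not a false positive
query elk: checks bit1=0, bit2=1, bit7=1 (has a 0) -> no => not a false positive
query gnu: checks bit2=1, bit7=1 (all 1) -> maybe => FALSE POSITIVE
query jay: checks bit3=0, bit5=0, bit7=1 (has a 0) -> no => not a false positive
query koi: checks bit0=1, bit1=0, bit5=0 (has a 0) -> no => not a false positive
False positives (alphabetical): gnu

Answer: gnu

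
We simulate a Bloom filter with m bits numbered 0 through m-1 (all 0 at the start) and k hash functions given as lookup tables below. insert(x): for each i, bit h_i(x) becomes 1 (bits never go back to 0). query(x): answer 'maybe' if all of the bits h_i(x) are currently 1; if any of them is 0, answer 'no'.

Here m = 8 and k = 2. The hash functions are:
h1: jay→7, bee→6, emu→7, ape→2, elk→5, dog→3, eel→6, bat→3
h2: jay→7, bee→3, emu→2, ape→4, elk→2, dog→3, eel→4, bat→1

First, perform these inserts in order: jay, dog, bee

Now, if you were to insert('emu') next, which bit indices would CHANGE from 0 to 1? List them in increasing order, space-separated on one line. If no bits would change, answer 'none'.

Answer: 2

Derivation:
Start: bits=00000000
After insert 'jay': sets bits 7 -> bits=00000001
After insert 'dog': sets bits 3 -> bits=00010001
After insert 'bee': sets bits 3 6 -> bits=00010011
insert 'emu' would touch bits 2 7; currently bit2=0, bit7=1
Bits that are 0 among those (would change 0->1): 2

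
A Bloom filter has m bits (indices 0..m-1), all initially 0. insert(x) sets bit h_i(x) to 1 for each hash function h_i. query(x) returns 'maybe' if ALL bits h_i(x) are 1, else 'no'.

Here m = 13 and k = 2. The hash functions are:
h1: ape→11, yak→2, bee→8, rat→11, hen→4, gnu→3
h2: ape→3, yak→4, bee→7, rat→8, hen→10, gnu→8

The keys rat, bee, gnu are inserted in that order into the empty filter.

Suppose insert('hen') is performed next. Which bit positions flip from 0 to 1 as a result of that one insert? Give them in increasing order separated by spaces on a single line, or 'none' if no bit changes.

Answer: 4 10

Derivation:
Start: bits=0000000000000
After insert 'rat': sets bits 8 11 -> bits=0000000010010
After insert 'bee': sets bits 7 8 -> bits=0000000110010
After insert 'gnu': sets bits 3 8 -> bits=0001000110010
insert 'hen' would touch bits 4 10; currently bit4=0, bit10=0
Bits that are 0 among those (would change 0->1): 4 10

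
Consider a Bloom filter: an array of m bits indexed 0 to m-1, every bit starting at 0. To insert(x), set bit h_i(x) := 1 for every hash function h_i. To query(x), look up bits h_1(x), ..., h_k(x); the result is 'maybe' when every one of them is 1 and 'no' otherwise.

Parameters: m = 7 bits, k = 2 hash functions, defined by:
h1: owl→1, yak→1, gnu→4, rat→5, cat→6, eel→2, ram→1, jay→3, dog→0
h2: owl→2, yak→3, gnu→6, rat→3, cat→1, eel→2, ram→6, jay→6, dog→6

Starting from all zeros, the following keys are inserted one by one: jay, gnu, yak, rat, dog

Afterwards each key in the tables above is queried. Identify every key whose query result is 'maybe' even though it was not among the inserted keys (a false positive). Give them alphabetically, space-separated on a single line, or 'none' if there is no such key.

Start: bits=0000000
After insert 'jay': sets bits 3 6 -> bits=0001001
After insert 'gnu': sets bits 4 6 -> bits=0001101
After insert 'yak': sets bits 1 3 -> bits=0101101
After insert 'rat': sets bits 3 5 -> bits=0101111
After insert 'dog': sets bits 0 6 -> bits=1101111
Not inserted: cat eel owl ram — query each against bits=1101111:
query cat: checks bit1=1, bit6=1 (all 1) -> maybe => FALSE POSITIVE
query eel: checks bit2=0 (has a 0) -> no => not a false positive
query owl: checks bit1=1, bit2=0 (has a 0) -> no => not a false positive
query ram: checks bit1=1, bit6=1 (all 1) -> maybe => FALSE POSITIVE
False positives (alphabetical): cat ram

Answer: cat ram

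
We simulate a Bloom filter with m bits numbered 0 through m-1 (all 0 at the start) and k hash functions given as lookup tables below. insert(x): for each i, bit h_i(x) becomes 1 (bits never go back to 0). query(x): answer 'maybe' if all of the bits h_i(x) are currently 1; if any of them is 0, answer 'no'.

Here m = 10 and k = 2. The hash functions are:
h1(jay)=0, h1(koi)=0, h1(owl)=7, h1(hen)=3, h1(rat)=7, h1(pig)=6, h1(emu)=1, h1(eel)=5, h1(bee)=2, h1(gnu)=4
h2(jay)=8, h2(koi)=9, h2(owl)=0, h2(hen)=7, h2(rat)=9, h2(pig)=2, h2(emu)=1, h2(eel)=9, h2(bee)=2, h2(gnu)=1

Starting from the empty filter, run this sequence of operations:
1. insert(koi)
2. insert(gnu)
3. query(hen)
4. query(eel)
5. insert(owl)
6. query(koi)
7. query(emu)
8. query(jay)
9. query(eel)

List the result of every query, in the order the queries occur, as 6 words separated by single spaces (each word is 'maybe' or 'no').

Answer: no no maybe maybe no no

Derivation:
Start: bits=0000000000
Op 1: insert koi -> sets bits 0 9 -> bits=1000000001
Op 2: insert gnu -> sets bits 1 4 -> bits=1100100001
Op 3: query hen -> checks bit3=0, bit7=0 (has a 0) -> no
Op 4: query eel -> checks bit5=0, bit9=1 (has a 0) -> no
Op 5: insert owl -> sets bits 0 7 -> bits=1100100101
Op 6: query koi -> checks bit0=1, bit9=1 (all 1) -> maybe
Op 7: query emu -> checks bit1=1 (all 1) -> maybe
Op 8: query jay -> checks bit0=1, bit8=0 (has a 0) -> no
Op 9: query eel -> checks bit5=0, bit9=1 (has a 0) -> no
Query results in order: no no maybe maybe no no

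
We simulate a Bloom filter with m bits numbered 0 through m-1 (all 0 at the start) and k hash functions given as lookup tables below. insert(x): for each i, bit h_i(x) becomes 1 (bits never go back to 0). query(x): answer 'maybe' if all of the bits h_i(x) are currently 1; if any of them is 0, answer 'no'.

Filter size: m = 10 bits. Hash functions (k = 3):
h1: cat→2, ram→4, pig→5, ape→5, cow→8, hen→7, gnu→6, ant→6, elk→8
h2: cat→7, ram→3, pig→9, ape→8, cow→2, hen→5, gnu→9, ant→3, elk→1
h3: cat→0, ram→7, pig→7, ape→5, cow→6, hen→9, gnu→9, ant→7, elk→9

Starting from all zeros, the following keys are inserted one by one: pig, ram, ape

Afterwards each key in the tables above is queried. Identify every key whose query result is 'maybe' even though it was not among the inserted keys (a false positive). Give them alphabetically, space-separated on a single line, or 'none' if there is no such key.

Answer: hen

Derivation:
Start: bits=0000000000
After insert 'pig': sets bits 5 7 9 -> bits=0000010101
After insert 'ram': sets bits 3 4 7 -> bits=0001110101
After insert 'ape': sets bits 5 8 -> bits=0001110111
Not inserted: ant cat cow elk gnu hen — query each against bits=0001110111:
query ant: checks bit3=1, bit6=0, bit7=1 (has a 0) -> no => not a false positive
query cat: checks bit0=0, bit2=0, bit7=1 (has a 0) -> no => not a false positive
query cow: checks bit2=0, bit6=0, bit8=1 (has a 0) -> no => not a false positive
query elk: checks bit1=0, bit8=1, bit9=1 (has a 0) -> no => not a false positive
query gnu: checks bit6=0, bit9=1 (has a 0) -> no => not a false positive
query hen: checks bit5=1, bit7=1, bit9=1 (all 1) -> maybe => FALSE POSITIVE
False positives (alphabetical): hen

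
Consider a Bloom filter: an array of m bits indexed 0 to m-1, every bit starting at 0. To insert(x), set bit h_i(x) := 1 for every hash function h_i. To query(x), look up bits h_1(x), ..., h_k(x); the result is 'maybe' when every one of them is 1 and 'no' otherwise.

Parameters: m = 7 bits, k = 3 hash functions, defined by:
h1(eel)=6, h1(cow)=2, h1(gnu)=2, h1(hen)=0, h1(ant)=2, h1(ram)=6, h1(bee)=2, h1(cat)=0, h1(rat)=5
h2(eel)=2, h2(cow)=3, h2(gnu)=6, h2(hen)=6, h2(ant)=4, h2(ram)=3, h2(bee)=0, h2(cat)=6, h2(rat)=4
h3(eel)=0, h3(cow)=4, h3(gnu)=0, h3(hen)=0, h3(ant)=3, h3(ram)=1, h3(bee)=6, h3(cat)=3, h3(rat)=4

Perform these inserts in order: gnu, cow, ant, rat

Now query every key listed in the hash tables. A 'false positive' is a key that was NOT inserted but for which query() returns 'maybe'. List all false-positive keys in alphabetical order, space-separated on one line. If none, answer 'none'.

Answer: bee cat eel hen

Derivation:
Start: bits=0000000
After insert 'gnu': sets bits 0 2 6 -> bits=1010001
After insert 'cow': sets bits 2 3 4 -> bits=1011101
After insert 'ant': sets bits 2 3 4 -> bits=1011101
After insert 'rat': sets bits 4 5 -> bits=1011111
Not inserted: bee cat eel hen ram — query each against bits=1011111:
query bee: checks bit0=1, bit2=1, bit6=1 (all 1) -> maybe => FALSE POSITIVE
query cat: checks bit0=1, bit3=1, bit6=1 (all 1) -> maybe => FALSE POSITIVE
query eel: checks bit0=1, bit2=1, bit6=1 (all 1) -> maybe => FALSE POSITIVE
query hen: checks bit0=1, bit6=1 (all 1) -> maybe => FALSE POSITIVE
query ram: checks bit1=0, bit3=1, bit6=1 (has a 0) -> no => not a false positive
False positives (alphabetical): bee cat eel hen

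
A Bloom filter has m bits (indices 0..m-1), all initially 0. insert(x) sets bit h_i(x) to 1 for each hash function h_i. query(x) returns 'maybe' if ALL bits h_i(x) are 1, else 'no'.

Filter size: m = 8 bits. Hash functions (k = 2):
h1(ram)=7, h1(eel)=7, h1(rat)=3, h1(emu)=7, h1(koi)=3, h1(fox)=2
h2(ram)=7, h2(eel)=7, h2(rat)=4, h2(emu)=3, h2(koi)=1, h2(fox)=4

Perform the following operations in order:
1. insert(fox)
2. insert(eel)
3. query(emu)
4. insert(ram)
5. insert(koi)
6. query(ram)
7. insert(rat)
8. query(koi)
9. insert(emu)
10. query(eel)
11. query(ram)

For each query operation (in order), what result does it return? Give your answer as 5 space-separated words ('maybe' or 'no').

Answer: no maybe maybe maybe maybe

Derivation:
Start: bits=00000000
Op 1: insert fox -> sets bits 2 4 -> bits=00101000
Op 2: insert eel -> sets bits 7 -> bits=00101001
Op 3: query emu -> checks bit3=0, bit7=1 (has a 0) -> no
Op 4: insert ram -> sets bits 7 -> bits=00101001
Op 5: insert koi -> sets bits 1 3 -> bits=01111001
Op 6: query ram -> checks bit7=1 (all 1) -> maybe
Op 7: insert rat -> sets bits 3 4 -> bits=01111001
Op 8: query koi -> checks bit1=1, bit3=1 (all 1) -> maybe
Op 9: insert emu -> sets bits 3 7 -> bits=01111001
Op 10: query eel -> checks bit7=1 (all 1) -> maybe
Op 11: query ram -> checks bit7=1 (all 1) -> maybe
Query results in order: no maybe maybe maybe maybe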